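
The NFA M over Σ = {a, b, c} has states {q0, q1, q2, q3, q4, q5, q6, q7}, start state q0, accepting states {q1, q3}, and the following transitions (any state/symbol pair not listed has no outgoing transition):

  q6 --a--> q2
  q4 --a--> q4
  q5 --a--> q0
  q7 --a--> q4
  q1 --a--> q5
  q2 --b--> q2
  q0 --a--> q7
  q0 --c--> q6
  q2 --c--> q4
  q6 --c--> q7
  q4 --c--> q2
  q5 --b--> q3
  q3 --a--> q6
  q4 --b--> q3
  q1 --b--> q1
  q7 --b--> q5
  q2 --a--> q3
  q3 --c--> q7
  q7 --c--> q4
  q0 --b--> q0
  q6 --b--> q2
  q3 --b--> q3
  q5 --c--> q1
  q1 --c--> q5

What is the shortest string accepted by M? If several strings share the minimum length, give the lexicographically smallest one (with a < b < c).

aab

A breadth-first search from q0 reaches an accepting state first via the path q0 → q7 → q4 → q3 on input aab.
No string of length < 3 is accepted (BFS exhausts all shorter strings without reaching an accepting state), and aab is the lexicographically least accepting string of length 3.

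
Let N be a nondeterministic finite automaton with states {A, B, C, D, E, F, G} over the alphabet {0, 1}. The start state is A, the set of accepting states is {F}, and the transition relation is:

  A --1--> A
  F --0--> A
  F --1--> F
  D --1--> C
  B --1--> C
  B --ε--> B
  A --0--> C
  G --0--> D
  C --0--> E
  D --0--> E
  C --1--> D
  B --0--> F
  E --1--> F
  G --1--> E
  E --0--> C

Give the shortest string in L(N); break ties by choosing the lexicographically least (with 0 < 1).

A breadth-first search from A reaches an accepting state first via the path A → C → E → F on input 001.
No string of length < 3 is accepted (BFS exhausts all shorter strings without reaching an accepting state), and 001 is the lexicographically least accepting string of length 3.

001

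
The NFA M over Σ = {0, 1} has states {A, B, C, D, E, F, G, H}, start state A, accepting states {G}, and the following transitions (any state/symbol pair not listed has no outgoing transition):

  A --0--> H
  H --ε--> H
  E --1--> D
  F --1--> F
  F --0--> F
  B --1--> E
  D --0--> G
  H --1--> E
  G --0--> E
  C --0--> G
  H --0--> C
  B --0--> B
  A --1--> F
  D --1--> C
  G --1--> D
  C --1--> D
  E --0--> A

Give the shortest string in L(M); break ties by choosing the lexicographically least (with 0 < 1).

000

A breadth-first search from A reaches an accepting state first via the path A → H → C → G on input 000.
No string of length < 3 is accepted (BFS exhausts all shorter strings without reaching an accepting state), and 000 is the lexicographically least accepting string of length 3.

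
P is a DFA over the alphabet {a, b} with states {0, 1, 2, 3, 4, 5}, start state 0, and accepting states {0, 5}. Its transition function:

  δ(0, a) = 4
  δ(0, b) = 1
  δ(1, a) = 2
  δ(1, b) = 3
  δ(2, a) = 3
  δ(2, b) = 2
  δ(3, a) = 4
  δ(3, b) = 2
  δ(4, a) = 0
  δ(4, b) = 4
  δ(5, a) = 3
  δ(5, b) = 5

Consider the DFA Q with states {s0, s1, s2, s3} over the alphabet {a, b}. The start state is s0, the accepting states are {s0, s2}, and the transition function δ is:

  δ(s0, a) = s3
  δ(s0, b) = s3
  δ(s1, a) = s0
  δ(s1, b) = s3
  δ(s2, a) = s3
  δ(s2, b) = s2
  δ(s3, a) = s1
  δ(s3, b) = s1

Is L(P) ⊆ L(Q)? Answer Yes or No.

No

The string aa is in L(P) but not in L(Q).
So L(P) ⊄ L(Q).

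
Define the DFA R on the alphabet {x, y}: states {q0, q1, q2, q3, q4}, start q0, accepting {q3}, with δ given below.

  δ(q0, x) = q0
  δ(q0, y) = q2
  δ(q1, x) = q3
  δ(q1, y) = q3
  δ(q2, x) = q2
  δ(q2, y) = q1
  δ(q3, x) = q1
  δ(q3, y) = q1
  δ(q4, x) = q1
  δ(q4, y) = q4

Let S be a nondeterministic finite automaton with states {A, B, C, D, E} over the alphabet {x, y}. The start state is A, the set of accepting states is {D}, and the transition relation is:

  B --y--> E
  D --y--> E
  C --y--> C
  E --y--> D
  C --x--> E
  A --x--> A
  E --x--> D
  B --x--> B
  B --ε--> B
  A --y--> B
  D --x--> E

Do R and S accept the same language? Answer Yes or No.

Exploring the product automaton R × S from the start pair (q0, A), following both machines on each input symbol, reaches 4 state pairs: (q0, A), (q2, B), (q1, E), (q3, D).
R accepts in {q3} and S accepts in {D}. In every reachable pair the two components are either both accepting — (q3, D) — or both non-accepting, so no string is accepted by exactly one of the machines: L(R) \ L(S) and L(S) \ L(R) are both empty.
Hence every string is accepted by R iff it is accepted by S, and the two languages coincide.

Yes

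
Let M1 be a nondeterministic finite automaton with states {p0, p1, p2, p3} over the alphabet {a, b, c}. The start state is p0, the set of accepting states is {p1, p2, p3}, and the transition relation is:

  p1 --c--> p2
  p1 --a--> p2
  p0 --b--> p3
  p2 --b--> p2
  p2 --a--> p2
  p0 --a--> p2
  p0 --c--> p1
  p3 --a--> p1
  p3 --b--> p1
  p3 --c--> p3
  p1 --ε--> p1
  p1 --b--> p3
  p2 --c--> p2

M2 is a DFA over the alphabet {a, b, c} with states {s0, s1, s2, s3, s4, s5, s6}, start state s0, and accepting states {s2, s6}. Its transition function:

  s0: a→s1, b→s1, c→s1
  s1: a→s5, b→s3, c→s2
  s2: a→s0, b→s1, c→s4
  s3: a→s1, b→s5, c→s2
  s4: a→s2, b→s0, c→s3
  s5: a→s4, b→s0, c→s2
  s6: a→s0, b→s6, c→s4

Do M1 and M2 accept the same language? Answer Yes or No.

The string a is accepted by M1 but rejected by M2.
So L(M1) ≠ L(M2).

No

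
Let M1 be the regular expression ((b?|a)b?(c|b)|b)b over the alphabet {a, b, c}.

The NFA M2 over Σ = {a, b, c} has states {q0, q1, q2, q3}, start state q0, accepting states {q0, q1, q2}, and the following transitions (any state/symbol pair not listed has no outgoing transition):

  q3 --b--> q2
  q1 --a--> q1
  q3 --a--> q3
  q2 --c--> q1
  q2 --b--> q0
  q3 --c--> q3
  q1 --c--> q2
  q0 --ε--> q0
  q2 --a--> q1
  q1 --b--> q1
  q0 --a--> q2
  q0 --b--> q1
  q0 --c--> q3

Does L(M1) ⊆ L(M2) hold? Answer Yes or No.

Converting the expression M1 to a DFA (subset construction, then merging equivalent states) gives the minimal DFA with states {r0, r1, r2, r3, r4, r5, r6, r7, r8}, start state r0, accepting states {r6, r7, r8} and transitions r0: a→r1, b→r2, c→r3; r1: a→r4, b→r5, c→r3; r2: a→r4, b→r6, c→r3; r3: a→r4, b→r7, c→r4; r4: a→r4, b→r4, c→r4; r5: a→r4, b→r8, c→r3; r6: a→r4, b→r8, c→r3; r7: a→r4, b→r4, c→r4; r8: a→r4, b→r7, c→r4.
Exploring the product automaton M1 × M2 from the start pair (r0, q0), following both machines on each input symbol, reaches 16 state pairs: (r0, q0), (r1, q2), (r2, q1), (r3, q3), (r4, q1), (r5, q0), (r3, q1), (r6, q1), (r3, q2), (r4, q3), (r7, q2), (r4, q2), (r8, q1), (r7, q1), (r7, q0), (r4, q0).
M1 accepts in {r6, r7, r8} and M2 accepts in {q0, q1, q2}. The reachable pairs whose M1-component is accepting are (r6, q1), (r7, q2), (r8, q1), (r7, q1), (r7, q0); in each of them the M2-component is accepting too, so the product for L(M1) \ L(M2) (M1-component accepting, M2-component rejecting) has no reachable accepting pair and the difference is empty.
Hence every string in L(M1) is also in L(M2).

Yes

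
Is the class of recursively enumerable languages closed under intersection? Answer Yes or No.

Yes

Run the recogniser for L₁; if it accepts, run the recogniser for L₂ and accept if that accepts too. If either runs forever the input is never accepted, which is all a recogniser needs.
So the recursively enumerable languages are closed under intersection.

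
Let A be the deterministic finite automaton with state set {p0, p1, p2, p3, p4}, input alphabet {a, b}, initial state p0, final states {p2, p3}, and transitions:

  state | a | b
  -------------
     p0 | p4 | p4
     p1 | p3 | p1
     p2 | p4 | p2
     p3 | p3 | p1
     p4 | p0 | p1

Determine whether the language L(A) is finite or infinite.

infinite

State p0 is reachable from the start and can reach an accepting state, and it lies on the cycle p0 → p4 → p0.
Traversing that cycle any number of times yields accepted strings of unbounded length, so the language is infinite.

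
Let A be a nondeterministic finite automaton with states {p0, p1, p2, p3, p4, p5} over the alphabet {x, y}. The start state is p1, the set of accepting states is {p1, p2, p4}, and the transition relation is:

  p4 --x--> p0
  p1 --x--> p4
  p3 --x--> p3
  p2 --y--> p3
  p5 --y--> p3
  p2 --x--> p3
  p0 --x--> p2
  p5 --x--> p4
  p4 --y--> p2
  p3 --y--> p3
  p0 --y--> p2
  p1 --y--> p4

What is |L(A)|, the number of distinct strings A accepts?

9

The useful subgraph on states {p0, p1, p2, p4} is acyclic, so L(A) is finite; the longest accepting path visits 4 useful states, giving maximum string length 3.
Counting accepting paths from p1 by length: 1 of length 0, 2 of length 1, 2 of length 2, 4 of length 3. Total 9.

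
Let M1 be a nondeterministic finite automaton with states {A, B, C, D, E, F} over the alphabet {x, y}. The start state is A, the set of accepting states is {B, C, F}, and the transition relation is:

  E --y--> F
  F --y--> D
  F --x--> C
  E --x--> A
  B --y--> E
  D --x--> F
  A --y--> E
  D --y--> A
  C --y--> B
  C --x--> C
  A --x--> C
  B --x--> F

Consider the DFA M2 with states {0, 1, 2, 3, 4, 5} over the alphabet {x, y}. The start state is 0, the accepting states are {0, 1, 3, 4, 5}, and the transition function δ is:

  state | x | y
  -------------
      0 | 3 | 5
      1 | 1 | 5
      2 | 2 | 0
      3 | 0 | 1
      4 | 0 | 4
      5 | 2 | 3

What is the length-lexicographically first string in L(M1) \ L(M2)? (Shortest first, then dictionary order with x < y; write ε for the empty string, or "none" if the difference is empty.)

The string yxx is accepted by M1 but not by M2.
No shorter string lies in the difference, and yxx is the lexicographically first length-3 string in L(M1) \ L(M2).

yxx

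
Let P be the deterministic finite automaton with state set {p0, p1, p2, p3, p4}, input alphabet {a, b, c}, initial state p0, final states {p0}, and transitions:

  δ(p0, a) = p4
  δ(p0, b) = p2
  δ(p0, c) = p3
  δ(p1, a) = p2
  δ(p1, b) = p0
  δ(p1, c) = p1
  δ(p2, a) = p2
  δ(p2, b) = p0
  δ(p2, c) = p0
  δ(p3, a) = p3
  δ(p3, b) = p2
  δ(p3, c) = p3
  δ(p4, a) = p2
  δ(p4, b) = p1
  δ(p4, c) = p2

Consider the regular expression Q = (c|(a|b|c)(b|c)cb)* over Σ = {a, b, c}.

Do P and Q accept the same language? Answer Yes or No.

No

The string bb is accepted by P but rejected by Q.
So L(P) ≠ L(Q).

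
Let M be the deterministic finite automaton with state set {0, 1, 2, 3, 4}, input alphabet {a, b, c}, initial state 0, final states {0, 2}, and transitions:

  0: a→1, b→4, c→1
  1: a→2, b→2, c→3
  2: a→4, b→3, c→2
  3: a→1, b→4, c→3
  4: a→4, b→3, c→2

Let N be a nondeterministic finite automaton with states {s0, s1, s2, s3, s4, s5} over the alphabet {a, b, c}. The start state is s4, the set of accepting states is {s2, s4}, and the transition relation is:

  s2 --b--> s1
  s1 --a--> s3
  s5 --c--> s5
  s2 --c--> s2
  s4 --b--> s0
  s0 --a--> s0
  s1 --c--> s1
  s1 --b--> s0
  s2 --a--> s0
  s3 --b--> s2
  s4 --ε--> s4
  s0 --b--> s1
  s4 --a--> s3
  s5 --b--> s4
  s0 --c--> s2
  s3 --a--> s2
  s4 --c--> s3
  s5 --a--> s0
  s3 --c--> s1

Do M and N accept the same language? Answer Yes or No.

Yes

Exploring the product automaton M × N from the start pair (0, s4), following both machines on each input symbol, reaches 5 state pairs: (0, s4), (1, s3), (4, s0), (2, s2), (3, s1).
M accepts in {0, 2} and N accepts in {s2, s4}. In every reachable pair the two components are either both accepting — (0, s4), (2, s2) — or both non-accepting, so no string is accepted by exactly one of the machines: L(M) \ L(N) and L(N) \ L(M) are both empty.
Hence every string is accepted by M iff it is accepted by N, and the two languages coincide.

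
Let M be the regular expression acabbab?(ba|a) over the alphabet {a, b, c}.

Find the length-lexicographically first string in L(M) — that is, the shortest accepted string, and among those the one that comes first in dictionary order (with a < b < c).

acabbaa

By inspection of the expression, no string of length less than 7 matches, and acabbaa is the lexicographically first match of length 7.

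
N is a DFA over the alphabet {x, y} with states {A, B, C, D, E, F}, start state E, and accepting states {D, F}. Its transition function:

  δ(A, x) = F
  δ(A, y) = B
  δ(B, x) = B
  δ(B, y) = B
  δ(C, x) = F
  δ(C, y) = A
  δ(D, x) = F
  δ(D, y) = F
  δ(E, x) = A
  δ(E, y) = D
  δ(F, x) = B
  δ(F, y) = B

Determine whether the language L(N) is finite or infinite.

The useful states (reachable from E and able to reach an accepting state) are {A, D, E, F}.
Restricted to these states the transition graph has no cycle, so every accepting path has bounded length and L is finite.

finite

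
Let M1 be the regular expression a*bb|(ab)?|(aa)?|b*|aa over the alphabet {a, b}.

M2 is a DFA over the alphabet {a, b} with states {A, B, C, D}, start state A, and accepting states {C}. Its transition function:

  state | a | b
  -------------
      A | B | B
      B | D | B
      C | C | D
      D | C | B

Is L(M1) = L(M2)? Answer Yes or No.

No

The empty string ε is accepted by M1 but rejected by M2.
So L(M1) ≠ L(M2).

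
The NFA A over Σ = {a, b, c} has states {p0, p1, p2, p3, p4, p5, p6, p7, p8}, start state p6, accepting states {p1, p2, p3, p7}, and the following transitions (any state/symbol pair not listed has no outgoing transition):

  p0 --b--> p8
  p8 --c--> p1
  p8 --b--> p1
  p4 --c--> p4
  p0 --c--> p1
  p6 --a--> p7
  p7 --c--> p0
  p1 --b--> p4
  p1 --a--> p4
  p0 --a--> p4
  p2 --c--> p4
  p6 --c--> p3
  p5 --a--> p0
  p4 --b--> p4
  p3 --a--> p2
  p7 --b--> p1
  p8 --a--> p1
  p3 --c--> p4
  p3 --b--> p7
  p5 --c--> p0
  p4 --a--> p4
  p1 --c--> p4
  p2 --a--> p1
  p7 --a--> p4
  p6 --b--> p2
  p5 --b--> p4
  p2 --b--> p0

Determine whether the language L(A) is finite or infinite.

finite

The useful states (reachable from p6 and able to reach an accepting state) are {p0, p1, p2, p3, p6, p7, p8}.
Restricted to these states the transition graph has no cycle, so every accepting path has bounded length and L is finite.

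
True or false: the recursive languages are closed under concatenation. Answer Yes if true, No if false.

Yes

For an input of length n, try each of the n+1 split points, running the decider for L₁ on the prefix and the decider for L₂ on the suffix; accept if some split succeeds. Finitely many halting sub-runs, so this decides L₁L₂.
So the recursive languages are closed under concatenation.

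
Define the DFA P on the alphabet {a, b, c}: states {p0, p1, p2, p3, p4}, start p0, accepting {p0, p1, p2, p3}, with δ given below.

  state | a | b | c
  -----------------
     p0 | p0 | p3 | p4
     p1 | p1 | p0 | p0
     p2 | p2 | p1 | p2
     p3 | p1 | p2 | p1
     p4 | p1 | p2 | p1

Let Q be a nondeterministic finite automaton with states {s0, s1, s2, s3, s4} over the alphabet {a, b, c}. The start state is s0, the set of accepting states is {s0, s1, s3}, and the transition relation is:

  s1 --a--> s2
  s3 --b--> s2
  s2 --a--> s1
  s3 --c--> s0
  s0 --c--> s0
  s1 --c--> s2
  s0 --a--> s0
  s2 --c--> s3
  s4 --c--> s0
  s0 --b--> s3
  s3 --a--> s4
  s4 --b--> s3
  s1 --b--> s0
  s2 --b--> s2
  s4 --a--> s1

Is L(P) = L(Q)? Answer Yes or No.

The string ba is accepted by P but rejected by Q.
So L(P) ≠ L(Q).

No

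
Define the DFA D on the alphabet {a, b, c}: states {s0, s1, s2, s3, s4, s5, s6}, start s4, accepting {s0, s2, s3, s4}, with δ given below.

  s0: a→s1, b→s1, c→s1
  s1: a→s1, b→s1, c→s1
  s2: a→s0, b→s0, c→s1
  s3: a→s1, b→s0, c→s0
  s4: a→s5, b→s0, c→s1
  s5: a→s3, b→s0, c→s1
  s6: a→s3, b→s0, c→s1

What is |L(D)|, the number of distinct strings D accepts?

6

The useful subgraph on states {s0, s3, s4, s5} is acyclic, so L(D) is finite; the longest accepting path visits 4 useful states, giving maximum string length 3.
Counting accepting paths from s4 by length: 1 of length 0, 1 of length 1, 2 of length 2, 2 of length 3. Total 6.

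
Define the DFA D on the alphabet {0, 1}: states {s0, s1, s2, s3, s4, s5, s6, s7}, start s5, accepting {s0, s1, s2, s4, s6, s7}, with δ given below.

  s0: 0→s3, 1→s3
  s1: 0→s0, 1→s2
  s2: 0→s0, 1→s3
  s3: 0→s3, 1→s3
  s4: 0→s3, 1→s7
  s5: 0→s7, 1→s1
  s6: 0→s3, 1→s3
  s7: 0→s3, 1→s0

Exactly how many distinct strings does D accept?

The useful subgraph on states {s0, s1, s2, s5, s7} is acyclic, so L(D) is finite; the longest accepting path visits 4 useful states, giving maximum string length 3.
Counting accepting paths from s5 by length: 2 of length 1, 3 of length 2, 1 of length 3. Total 6.

6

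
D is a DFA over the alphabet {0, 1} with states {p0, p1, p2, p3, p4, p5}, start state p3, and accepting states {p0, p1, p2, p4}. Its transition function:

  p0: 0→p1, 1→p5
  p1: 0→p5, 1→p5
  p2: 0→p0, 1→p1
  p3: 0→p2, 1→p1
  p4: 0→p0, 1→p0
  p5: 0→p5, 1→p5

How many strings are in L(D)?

The useful subgraph on states {p0, p1, p2, p3} is acyclic, so L(D) is finite; the longest accepting path visits 4 useful states, giving maximum string length 3.
Counting accepting paths from p3 by length: 2 of length 1, 2 of length 2, 1 of length 3. Total 5.

5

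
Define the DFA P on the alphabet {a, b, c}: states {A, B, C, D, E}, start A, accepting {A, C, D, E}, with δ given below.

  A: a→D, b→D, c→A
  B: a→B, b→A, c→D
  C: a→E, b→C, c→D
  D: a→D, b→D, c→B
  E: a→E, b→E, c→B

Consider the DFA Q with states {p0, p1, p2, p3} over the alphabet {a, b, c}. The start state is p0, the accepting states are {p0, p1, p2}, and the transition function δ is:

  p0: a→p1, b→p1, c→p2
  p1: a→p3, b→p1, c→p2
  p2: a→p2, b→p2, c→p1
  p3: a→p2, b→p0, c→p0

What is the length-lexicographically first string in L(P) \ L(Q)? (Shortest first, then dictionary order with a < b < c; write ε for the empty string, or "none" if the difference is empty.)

The string aa is accepted by P but not by Q.
No shorter string lies in the difference, and aa is the lexicographically first length-2 string in L(P) \ L(Q).

aa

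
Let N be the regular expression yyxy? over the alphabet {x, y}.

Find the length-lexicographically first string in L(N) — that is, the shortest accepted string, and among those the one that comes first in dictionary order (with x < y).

yyx

By inspection of the expression, no string of length less than 3 matches, and yyx is the lexicographically first match of length 3.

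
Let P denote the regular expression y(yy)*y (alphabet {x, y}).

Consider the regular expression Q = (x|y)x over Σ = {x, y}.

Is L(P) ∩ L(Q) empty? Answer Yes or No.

Converting the expression P to a DFA (subset construction, then merging equivalent states) gives the minimal DFA with states {p0, p1, p2, p3}, start state p0, accepting states {p3} and transitions p0: x→p1, y→p2; p1: x→p1, y→p1; p2: x→p1, y→p3; p3: x→p1, y→p2.
Converting the expression Q to a DFA (subset construction, then merging equivalent states) gives the minimal DFA with states {q0, q1, q2, q3}, start state q0, accepting states {q2} and transitions q0: x→q1, y→q1; q1: x→q2, y→q3; q2: x→q3, y→q3; q3: x→q3, y→q3.
Exploring the product automaton P × Q from the start pair (p0, q0), following both machines on each input symbol, reaches 7 state pairs: (p0, q0), (p1, q1), (p2, q1), (p1, q2), (p1, q3), (p3, q3), (p2, q3).
P accepts in {p3} and Q accepts in {q2}; no reachable pair has both components accepting, so no string drives both machines to acceptance simultaneously and L(P) ∩ L(Q) = ∅.
So no string is accepted by both, and the intersection is empty.

Yes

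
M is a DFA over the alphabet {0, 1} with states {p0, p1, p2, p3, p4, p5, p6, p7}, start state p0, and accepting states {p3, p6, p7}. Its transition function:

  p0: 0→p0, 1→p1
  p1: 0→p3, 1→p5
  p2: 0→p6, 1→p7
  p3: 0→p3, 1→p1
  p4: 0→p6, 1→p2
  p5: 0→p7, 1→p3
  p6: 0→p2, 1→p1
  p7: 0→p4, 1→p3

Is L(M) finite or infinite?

infinite

State p0 is reachable from the start and can reach an accepting state, and it lies on the cycle p0 → p0.
Traversing that cycle any number of times yields accepted strings of unbounded length, so the language is infinite.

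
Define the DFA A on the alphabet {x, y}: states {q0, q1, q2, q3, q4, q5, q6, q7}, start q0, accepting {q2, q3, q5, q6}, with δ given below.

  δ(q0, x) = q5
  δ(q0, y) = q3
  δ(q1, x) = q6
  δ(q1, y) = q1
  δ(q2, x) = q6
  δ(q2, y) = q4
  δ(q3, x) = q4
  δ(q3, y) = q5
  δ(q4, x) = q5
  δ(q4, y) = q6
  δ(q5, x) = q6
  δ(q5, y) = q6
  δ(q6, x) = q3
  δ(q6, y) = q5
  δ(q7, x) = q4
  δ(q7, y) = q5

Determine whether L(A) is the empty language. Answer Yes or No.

The string x is accepted: the run q0 → q5 ends in the accepting state q5.
Since at least one string is accepted, L(A) is not empty.

No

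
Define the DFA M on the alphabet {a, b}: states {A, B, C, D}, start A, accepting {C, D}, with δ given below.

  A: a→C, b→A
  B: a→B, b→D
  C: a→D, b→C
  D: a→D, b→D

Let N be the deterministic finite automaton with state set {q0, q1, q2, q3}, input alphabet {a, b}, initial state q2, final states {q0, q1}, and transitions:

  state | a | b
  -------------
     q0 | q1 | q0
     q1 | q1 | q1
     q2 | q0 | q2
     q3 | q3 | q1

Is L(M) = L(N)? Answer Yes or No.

Yes

Exploring the product automaton M × N from the start pair (A, q2), following both machines on each input symbol, reaches 3 state pairs: (A, q2), (C, q0), (D, q1).
M accepts in {C, D} and N accepts in {q0, q1}. In every reachable pair the two components are either both accepting — (C, q0), (D, q1) — or both non-accepting, so no string is accepted by exactly one of the machines: L(M) \ L(N) and L(N) \ L(M) are both empty.
Hence every string is accepted by M iff it is accepted by N, and the two languages coincide.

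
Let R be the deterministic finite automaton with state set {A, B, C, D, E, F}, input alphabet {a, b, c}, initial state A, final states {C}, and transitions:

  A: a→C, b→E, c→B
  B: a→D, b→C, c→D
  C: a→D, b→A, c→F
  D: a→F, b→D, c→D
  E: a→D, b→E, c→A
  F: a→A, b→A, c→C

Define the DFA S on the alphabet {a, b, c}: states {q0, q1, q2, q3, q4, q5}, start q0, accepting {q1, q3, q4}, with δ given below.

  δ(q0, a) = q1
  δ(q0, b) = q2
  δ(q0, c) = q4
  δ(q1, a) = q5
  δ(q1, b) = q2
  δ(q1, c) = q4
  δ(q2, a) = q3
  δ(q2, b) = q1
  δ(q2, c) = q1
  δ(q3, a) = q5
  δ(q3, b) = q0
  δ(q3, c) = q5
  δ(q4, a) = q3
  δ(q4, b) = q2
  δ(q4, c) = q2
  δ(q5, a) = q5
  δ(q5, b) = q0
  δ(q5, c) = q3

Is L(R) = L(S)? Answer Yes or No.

No

The string cb is accepted by R but rejected by S.
So L(R) ≠ L(S).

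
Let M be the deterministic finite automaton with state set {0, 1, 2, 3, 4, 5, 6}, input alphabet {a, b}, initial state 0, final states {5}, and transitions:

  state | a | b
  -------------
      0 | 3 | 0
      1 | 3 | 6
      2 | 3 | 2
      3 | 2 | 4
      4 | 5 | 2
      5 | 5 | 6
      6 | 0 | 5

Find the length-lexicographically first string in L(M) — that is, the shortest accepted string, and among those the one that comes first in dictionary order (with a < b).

aba

A breadth-first search from 0 reaches an accepting state first via the path 0 → 3 → 4 → 5 on input aba.
No string of length < 3 is accepted (BFS exhausts all shorter strings without reaching an accepting state), and aba is the lexicographically least accepting string of length 3.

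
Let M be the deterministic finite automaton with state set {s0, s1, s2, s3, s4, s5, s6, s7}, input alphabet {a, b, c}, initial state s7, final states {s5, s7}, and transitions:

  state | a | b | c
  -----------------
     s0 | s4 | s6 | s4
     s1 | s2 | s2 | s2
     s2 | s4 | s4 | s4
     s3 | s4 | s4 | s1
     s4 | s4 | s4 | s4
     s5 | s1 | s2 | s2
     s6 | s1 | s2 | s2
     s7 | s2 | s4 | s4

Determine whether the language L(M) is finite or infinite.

finite

The useful states (reachable from s7 and able to reach an accepting state) are {s7}.
Restricted to these states the transition graph has no cycle, so every accepting path has bounded length and L is finite.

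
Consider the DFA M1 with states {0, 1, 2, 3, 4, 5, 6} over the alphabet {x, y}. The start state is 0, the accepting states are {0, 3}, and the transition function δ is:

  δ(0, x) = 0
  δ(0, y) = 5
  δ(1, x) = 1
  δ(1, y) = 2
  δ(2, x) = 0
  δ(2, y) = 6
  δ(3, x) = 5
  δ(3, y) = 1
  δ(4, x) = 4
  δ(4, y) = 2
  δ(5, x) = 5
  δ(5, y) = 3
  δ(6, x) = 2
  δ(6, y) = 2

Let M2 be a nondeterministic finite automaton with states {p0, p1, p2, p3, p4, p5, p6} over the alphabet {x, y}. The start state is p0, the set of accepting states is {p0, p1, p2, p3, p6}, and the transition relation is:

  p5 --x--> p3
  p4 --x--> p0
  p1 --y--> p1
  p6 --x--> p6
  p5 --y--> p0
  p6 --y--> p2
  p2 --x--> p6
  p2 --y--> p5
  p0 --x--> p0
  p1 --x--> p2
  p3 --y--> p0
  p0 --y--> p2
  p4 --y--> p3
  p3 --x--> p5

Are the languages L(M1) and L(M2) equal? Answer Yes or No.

The string yy is accepted by M1 but rejected by M2.
So L(M1) ≠ L(M2).

No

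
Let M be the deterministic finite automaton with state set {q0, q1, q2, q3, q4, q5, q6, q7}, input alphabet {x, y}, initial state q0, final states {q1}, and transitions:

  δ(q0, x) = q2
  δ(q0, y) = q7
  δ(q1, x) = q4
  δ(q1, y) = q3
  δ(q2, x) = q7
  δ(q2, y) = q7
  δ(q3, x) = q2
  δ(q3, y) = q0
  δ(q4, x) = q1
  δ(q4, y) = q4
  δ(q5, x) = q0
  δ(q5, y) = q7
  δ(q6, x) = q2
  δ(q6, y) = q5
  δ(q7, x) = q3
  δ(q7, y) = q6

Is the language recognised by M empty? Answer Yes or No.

Yes

The states reachable from the start state are {q0, q2, q3, q5, q6, q7}.
None of the accepting states {q1} is reachable, so no string is accepted and L(M) = ∅.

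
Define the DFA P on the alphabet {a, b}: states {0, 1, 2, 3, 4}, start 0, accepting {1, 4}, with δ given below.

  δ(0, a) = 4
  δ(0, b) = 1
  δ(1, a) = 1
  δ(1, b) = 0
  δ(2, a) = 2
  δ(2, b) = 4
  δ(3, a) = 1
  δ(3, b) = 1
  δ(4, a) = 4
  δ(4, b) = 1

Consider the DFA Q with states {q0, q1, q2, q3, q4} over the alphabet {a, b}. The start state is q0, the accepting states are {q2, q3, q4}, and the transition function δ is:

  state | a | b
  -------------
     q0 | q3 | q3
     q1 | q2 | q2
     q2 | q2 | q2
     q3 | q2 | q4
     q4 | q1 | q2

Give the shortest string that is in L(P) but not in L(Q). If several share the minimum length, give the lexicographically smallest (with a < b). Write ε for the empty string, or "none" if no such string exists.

aba

The string aba is accepted by P but not by Q.
No shorter string lies in the difference, and aba is the lexicographically first length-3 string in L(P) \ L(Q).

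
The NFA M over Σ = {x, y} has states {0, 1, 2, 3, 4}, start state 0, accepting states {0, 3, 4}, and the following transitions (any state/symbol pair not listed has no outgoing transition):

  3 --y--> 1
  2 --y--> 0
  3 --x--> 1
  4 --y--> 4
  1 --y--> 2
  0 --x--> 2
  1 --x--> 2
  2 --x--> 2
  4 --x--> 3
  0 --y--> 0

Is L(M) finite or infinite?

infinite

State 0 is reachable from the start and can reach an accepting state, and it lies on the cycle 0 → 0.
Traversing that cycle any number of times yields accepted strings of unbounded length, so the language is infinite.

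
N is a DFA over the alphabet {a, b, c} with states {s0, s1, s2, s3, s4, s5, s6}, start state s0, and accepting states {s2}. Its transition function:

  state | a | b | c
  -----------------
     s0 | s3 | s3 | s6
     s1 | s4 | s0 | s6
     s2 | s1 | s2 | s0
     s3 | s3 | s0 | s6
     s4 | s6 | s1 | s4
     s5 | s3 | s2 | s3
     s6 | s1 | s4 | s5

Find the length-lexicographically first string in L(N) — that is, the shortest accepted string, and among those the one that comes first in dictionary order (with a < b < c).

A breadth-first search from s0 reaches an accepting state first via the path s0 → s6 → s5 → s2 on input ccb.
No string of length < 3 is accepted (BFS exhausts all shorter strings without reaching an accepting state), and ccb is the lexicographically least accepting string of length 3.

ccb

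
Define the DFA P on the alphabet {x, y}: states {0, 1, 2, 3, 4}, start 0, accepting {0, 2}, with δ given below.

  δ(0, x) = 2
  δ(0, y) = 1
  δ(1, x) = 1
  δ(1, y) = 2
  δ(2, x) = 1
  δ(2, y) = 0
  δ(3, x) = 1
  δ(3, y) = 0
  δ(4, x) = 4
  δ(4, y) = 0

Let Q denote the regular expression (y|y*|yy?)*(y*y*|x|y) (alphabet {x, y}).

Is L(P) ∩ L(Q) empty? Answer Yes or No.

The empty string ε is accepted by both P and Q.
Hence L(P) ∩ L(Q) ≠ ∅.

No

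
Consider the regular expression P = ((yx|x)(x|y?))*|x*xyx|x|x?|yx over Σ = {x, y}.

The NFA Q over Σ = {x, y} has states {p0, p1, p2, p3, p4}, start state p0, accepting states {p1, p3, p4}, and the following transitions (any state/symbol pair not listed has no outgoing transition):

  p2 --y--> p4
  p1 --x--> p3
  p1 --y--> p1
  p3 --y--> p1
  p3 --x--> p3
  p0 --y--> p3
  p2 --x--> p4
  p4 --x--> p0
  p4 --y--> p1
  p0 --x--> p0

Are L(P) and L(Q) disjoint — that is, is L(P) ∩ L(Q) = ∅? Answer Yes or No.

No

The string xy is accepted by both P and Q.
Hence L(P) ∩ L(Q) ≠ ∅.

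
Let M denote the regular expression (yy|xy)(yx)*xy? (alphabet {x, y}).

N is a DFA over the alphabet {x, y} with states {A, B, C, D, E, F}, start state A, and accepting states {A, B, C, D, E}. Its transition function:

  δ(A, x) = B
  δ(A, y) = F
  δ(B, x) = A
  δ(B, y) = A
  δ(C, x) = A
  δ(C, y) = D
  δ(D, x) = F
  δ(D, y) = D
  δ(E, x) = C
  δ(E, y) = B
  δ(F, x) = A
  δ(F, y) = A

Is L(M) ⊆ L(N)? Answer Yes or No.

Yes

Converting the expression M to a DFA (subset construction, then merging equivalent states) gives the minimal DFA with states {m0, m1, m2, m3, m4, m5, m6}, start state m0, accepting states {m4, m6} and transitions m0: x→m1, y→m1; m1: x→m2, y→m3; m2: x→m2, y→m2; m3: x→m4, y→m5; m4: x→m2, y→m6; m5: x→m3, y→m2; m6: x→m2, y→m2.
Exploring the product automaton M × N from the start pair (m0, A), following both machines on each input symbol, reaches 10 state pairs: (m0, A), (m1, B), (m1, F), (m2, A), (m3, A), (m2, B), (m2, F), (m4, B), (m5, F), (m6, A).
M accepts in {m4, m6} and N accepts in {A, B, C, D, E}. The reachable pairs whose M-component is accepting are (m4, B), (m6, A); in each of them the N-component is accepting too, so the product for L(M) \ L(N) (M-component accepting, N-component rejecting) has no reachable accepting pair and the difference is empty.
Hence every string in L(M) is also in L(N).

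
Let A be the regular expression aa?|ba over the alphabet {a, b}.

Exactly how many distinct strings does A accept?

3

The expression has no Kleene star, so L(A) is finite. Expanding the alternatives gives {a, aa, ba}.
That is 1 of length 1, 2 of length 2: 3 strings in all.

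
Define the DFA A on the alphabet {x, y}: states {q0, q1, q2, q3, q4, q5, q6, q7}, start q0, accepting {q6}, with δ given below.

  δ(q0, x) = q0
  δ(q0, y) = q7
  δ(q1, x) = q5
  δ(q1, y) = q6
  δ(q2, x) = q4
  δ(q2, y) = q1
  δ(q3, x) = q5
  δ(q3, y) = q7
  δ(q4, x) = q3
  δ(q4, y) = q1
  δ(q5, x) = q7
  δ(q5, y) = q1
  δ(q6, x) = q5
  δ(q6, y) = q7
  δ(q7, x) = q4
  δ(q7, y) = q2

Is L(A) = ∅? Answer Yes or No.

The string yxyy is accepted: the run q0 → q7 → q4 → q1 → q6 ends in the accepting state q6.
Since at least one string is accepted, L(A) is not empty.

No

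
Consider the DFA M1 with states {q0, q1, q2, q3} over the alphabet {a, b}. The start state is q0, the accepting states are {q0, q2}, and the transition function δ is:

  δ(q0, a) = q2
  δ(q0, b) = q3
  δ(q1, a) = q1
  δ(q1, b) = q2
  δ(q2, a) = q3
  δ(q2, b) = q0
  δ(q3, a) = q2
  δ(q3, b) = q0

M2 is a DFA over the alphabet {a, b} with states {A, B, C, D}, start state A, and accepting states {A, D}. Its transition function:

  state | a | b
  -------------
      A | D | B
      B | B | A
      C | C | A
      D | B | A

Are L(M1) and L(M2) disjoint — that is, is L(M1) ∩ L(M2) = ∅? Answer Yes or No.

The empty string ε is accepted by both M1 and M2.
Hence L(M1) ∩ L(M2) ≠ ∅.

No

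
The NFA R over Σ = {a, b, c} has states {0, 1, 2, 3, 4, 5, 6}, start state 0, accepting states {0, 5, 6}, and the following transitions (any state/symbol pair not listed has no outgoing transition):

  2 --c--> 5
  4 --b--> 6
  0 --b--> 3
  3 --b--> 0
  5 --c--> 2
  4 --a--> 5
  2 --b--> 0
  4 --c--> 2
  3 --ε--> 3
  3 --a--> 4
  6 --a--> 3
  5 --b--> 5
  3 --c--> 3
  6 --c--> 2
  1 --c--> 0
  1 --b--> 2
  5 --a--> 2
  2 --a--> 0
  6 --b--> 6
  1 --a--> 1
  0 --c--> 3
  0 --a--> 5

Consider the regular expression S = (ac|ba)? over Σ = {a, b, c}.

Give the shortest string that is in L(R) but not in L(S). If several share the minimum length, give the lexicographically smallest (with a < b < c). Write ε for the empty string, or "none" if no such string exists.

The string a is accepted by R but not by S.
No shorter string lies in the difference, and a is the lexicographically first length-1 string in L(R) \ L(S).

a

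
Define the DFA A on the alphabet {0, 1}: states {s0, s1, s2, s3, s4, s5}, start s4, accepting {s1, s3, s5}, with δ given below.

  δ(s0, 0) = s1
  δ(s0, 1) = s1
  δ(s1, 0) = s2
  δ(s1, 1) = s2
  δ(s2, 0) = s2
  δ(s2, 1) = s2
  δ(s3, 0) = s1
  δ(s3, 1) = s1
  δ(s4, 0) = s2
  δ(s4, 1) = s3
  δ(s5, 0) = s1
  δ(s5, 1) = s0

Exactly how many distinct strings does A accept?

3

The useful subgraph on states {s1, s3, s4} is acyclic, so L(A) is finite; the longest accepting path visits 3 useful states, giving maximum string length 2.
Counting accepting paths from s4 by length: 1 of length 1, 2 of length 2. Total 3.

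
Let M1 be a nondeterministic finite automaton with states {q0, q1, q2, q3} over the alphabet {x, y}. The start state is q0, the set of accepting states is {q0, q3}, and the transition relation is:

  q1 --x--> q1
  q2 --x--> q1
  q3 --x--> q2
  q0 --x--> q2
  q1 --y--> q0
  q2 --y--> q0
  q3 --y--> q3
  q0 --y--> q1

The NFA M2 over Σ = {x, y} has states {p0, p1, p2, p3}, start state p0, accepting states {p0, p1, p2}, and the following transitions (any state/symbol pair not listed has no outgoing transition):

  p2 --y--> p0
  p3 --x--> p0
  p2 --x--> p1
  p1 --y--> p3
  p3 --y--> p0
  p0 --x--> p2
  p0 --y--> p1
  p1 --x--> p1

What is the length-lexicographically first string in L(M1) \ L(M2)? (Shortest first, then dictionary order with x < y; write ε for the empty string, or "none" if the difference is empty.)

yy

The string yy is accepted by M1 but not by M2.
No shorter string lies in the difference, and yy is the lexicographically first length-2 string in L(M1) \ L(M2).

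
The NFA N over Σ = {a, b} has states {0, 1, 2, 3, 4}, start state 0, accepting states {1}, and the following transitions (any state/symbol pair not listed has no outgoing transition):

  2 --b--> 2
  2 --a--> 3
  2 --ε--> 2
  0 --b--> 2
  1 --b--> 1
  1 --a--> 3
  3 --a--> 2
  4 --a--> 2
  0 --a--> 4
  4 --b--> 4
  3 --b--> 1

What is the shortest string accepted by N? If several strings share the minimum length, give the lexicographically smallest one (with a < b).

A breadth-first search from 0 reaches an accepting state first via the path 0 → 2 → 3 → 1 on input bab.
No string of length < 3 is accepted (BFS exhausts all shorter strings without reaching an accepting state), and bab is the lexicographically least accepting string of length 3.

bab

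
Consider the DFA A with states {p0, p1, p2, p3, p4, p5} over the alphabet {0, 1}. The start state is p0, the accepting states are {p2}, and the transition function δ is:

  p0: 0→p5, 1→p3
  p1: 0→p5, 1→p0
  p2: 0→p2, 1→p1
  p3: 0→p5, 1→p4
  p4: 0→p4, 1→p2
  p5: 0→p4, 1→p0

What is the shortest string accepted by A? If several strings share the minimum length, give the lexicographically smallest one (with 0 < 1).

001

A breadth-first search from p0 reaches an accepting state first via the path p0 → p5 → p4 → p2 on input 001.
No string of length < 3 is accepted (BFS exhausts all shorter strings without reaching an accepting state), and 001 is the lexicographically least accepting string of length 3.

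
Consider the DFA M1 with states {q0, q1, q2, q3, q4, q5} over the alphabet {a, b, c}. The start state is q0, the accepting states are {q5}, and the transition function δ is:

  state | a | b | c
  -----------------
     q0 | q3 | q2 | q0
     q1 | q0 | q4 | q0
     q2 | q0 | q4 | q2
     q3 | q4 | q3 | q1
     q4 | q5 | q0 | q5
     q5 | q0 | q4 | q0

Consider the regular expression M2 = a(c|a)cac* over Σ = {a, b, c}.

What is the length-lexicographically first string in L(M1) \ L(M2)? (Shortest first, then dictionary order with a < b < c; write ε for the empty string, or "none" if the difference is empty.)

The string aaa is accepted by M1 but not by M2.
No shorter string lies in the difference, and aaa is the lexicographically first length-3 string in L(M1) \ L(M2).

aaa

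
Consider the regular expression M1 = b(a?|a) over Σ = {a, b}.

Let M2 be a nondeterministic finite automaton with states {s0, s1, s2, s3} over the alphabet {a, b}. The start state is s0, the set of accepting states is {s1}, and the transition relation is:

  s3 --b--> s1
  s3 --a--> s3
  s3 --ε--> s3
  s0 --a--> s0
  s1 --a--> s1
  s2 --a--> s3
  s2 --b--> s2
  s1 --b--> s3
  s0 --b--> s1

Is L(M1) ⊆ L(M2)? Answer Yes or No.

Converting the expression M1 to a DFA (subset construction, then merging equivalent states) gives the minimal DFA with states {r0, r1, r2, r3}, start state r0, accepting states {r2, r3} and transitions r0: a→r1, b→r2; r1: a→r1, b→r1; r2: a→r3, b→r1; r3: a→r1, b→r1.
Exploring the product automaton M1 × M2 from the start pair (r0, s0), following both machines on each input symbol, reaches 6 state pairs: (r0, s0), (r1, s0), (r2, s1), (r1, s1), (r3, s1), (r1, s3).
M1 accepts in {r2, r3} and M2 accepts in {s1}. The reachable pairs whose M1-component is accepting are (r2, s1), (r3, s1); in each of them the M2-component is accepting too, so the product for L(M1) \ L(M2) (M1-component accepting, M2-component rejecting) has no reachable accepting pair and the difference is empty.
Hence every string in L(M1) is also in L(M2).

Yes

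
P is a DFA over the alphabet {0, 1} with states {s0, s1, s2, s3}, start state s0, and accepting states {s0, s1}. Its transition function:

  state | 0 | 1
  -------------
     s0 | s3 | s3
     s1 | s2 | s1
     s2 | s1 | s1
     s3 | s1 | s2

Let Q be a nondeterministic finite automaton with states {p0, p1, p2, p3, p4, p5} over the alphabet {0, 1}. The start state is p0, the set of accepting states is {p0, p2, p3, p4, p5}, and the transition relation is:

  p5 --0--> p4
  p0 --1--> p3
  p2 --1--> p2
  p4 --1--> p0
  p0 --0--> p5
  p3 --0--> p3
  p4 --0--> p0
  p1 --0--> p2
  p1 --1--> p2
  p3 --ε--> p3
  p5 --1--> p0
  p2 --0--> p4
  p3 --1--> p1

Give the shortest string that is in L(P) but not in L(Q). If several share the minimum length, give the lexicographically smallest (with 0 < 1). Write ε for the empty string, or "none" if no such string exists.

The string 101 is accepted by P but not by Q.
No shorter string lies in the difference, and 101 is the lexicographically first length-3 string in L(P) \ L(Q).

101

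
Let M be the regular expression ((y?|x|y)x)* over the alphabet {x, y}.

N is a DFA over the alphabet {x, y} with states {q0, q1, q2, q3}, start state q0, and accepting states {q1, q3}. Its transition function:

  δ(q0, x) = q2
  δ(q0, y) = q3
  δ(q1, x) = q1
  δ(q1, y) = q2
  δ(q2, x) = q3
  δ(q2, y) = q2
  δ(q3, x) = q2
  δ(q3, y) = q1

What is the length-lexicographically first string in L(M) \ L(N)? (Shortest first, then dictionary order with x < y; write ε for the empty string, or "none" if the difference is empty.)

ε

The empty string ε is accepted by M but not by N.
Since ε is the unique shortest string, it is the required witness.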